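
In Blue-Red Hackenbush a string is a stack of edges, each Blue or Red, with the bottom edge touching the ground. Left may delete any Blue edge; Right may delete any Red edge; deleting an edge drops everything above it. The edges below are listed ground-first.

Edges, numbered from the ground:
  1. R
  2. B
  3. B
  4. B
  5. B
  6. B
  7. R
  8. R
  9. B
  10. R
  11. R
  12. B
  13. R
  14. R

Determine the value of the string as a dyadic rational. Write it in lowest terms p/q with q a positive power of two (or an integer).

Prefix values for R B B B B B R R B R R B R R via {L|R} + simplicity:
value_1 [R]  L=[none]  R=[0]  so -1
value_2 [RB]  L=[-1]  R=[0]  so -1/2
value_3 [RBB]  L=[-1,-1/2]  R=[0]  so -1/4
value_4 [RBBB]  L=[-1,-1/2,-1/4]  R=[0]  so -1/8
value_5 [RBBBB]  L=[-1,-1/2,-1/4,-1/8]  R=[0]  so -1/16
value_6 [RBBBBB]  L=[-1,-1/2,-1/4,-1/8,-1/16]  R=[0]  so -1/32
value_7 [RBBBBBR]  L=[-1,-1/2,-1/4,-1/8,-1/16]  R=[-1/32,0]  so -3/64
value_8 [RBBBBBRR]  L=[-1,-1/2,-1/4,-1/8,-1/16]  R=[-3/64,-1/32,0]  so -7/128
value_9 [RBBBBBRRB]  L=[-1,-1/2,-1/4,-1/8,-1/16,-7/128]  R=[-3/64,-1/32,0]  so -13/256
value_10 [RBBBBBRRBR]  L=[-1,-1/2,-1/4,-1/8,-1/16,-7/128]  R=[-13/256,-3/64,-1/32,0]  so -27/512
value_11 [RBBBBBRRBRR]  L=[-1,-1/2,-1/4,-1/8,-1/16,-7/128]  R=[-27/512,-13/256,-3/64,-1/32,0]  so -55/1024
value_12 [RBBBBBRRBRRB]  L=[-1,-1/2,-1/4,-1/8,-1/16,-7/128,-55/1024]  R=[-27/512,-13/256,-3/64,-1/32,0]  so -109/2048
value_13 [RBBBBBRRBRRBR]  L=[-1,-1/2,-1/4,-1/8,-1/16,-7/128,-55/1024]  R=[-109/2048,-27/512,-13/256,-3/64,-1/32,0]  so -219/4096
value_14 [RBBBBBRRBRRBRR]  L=[-1,-1/2,-1/4,-1/8,-1/16,-7/128,-55/1024]  R=[-219/4096,-109/2048,-27/512,-13/256,-3/64,-1/32,0]  so -439/8192

-439/8192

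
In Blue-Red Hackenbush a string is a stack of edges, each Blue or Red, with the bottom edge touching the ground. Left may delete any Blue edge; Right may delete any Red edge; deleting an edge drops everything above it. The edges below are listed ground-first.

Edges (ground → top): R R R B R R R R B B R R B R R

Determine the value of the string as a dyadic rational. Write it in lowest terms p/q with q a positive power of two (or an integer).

val_1 [R]  L=[(no moves)]  R=[0]  = -1
val_2 [RR]  L=[(no moves)]  R=[-1 0]  = -2
val_3 [RRR]  L=[(no moves)]  R=[-2 -1 0]  = -3
val_4 [RRRB]  L=[-3]  R=[-2 -1 0]  = -5/2
val_5 [RRRBR]  L=[-3]  R=[-5/2 -2 -1 0]  = -11/4
val_6 [RRRBRR]  L=[-3]  R=[-11/4 -5/2 -2 -1 0]  = -23/8
val_7 [RRRBRRR]  L=[-3]  R=[-23/8 -11/4 -5/2 -2 -1 0]  = -47/16
val_8 [RRRBRRRR]  L=[-3]  R=[-47/16 -23/8 -11/4 -5/2 -2 -1 0]  = -95/32
val_9 [RRRBRRRRB]  L=[-3 -95/32]  R=[-47/16 -23/8 -11/4 -5/2 -2 -1 0]  = -189/64
val_10 [RRRBRRRRBB]  L=[-3 -95/32 -189/64]  R=[-47/16 -23/8 -11/4 -5/2 -2 -1 0]  = -377/128
val_11 [RRRBRRRRBBR]  L=[-3 -95/32 -189/64]  R=[-377/128 -47/16 -23/8 -11/4 -5/2 -2 -1 0]  = -755/256
val_12 [RRRBRRRRBBRR]  L=[-3 -95/32 -189/64]  R=[-755/256 -377/128 -47/16 -23/8 -11/4 -5/2 -2 -1 0]  = -1511/512
val_13 [RRRBRRRRBBRRB]  L=[-3 -95/32 -189/64 -1511/512]  R=[-755/256 -377/128 -47/16 -23/8 -11/4 -5/2 -2 -1 0]  = -3021/1024
val_14 [RRRBRRRRBBRRBR]  L=[-3 -95/32 -189/64 -1511/512]  R=[-3021/1024 -755/256 -377/128 -47/16 -23/8 -11/4 -5/2 -2 -1 0]  = -6043/2048
val_15 [RRRBRRRRBBRRBRR]  L=[-3 -95/32 -189/64 -1511/512]  R=[-6043/2048 -3021/1024 -755/256 -377/128 -47/16 -23/8 -11/4 -5/2 -2 -1 0]  = -12087/4096

-12087/4096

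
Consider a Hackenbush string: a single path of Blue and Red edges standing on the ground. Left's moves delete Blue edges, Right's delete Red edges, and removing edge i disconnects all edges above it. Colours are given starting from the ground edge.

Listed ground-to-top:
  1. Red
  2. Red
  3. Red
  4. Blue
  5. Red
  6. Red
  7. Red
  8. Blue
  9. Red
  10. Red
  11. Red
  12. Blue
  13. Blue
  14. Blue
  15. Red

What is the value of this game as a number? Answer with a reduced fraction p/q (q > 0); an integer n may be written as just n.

Prefix values for Red Red Red Blue Red Red Red Blue Red Red Red Blue Blue Blue Red via {L|R} + simplicity:
R: Left { none }, Right { 0 } -> simplest -1
RR: Left { none }, Right { -1 0 } -> simplest -2
RRR: Left { none }, Right { -2 -1 0 } -> simplest -3
RRRB: Left { -3 }, Right { -2 -1 0 } -> simplest -5/2
RRRBR: Left { -3 }, Right { -5/2 -2 -1 0 } -> simplest -11/4
RRRBRR: Left { -3 }, Right { -11/4 -5/2 -2 -1 0 } -> simplest -23/8
RRRBRRR: Left { -3 }, Right { -23/8 -11/4 -5/2 -2 -1 0 } -> simplest -47/16
RRRBRRRB: Left { -3 -47/16 }, Right { -23/8 -11/4 -5/2 -2 -1 0 } -> simplest -93/32
RRRBRRRBR: Left { -3 -47/16 }, Right { -93/32 -23/8 -11/4 -5/2 -2 -1 0 } -> simplest -187/64
RRRBRRRBRR: Left { -3 -47/16 }, Right { -187/64 -93/32 -23/8 -11/4 -5/2 -2 -1 0 } -> simplest -375/128
RRRBRRRBRRR: Left { -3 -47/16 }, Right { -375/128 -187/64 -93/32 -23/8 -11/4 -5/2 -2 -1 0 } -> simplest -751/256
RRRBRRRBRRRB: Left { -3 -47/16 -751/256 }, Right { -375/128 -187/64 -93/32 -23/8 -11/4 -5/2 -2 -1 0 } -> simplest -1501/512
RRRBRRRBRRRBB: Left { -3 -47/16 -751/256 -1501/512 }, Right { -375/128 -187/64 -93/32 -23/8 -11/4 -5/2 -2 -1 0 } -> simplest -3001/1024
RRRBRRRBRRRBBB: Left { -3 -47/16 -751/256 -1501/512 -3001/1024 }, Right { -375/128 -187/64 -93/32 -23/8 -11/4 -5/2 -2 -1 0 } -> simplest -6001/2048
RRRBRRRBRRRBBBR: Left { -3 -47/16 -751/256 -1501/512 -3001/1024 }, Right { -6001/2048 -375/128 -187/64 -93/32 -23/8 -11/4 -5/2 -2 -1 0 } -> simplest -12003/4096

-12003/4096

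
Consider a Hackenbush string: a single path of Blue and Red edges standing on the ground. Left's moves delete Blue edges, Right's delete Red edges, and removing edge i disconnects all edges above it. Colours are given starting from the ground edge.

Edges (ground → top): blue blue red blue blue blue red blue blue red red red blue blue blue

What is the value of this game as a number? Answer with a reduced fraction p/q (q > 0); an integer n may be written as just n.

edge 1 of 15 (blue): { 0 | · } -> 1
edge 2 of 15 (blue): { 0 1 | · } -> 2
edge 3 of 15 (red): { 0 1 | 2 } -> 3/2
edge 4 of 15 (blue): { 0 1 3/2 | 2 } -> 7/4
edge 5 of 15 (blue): { 0 1 3/2 7/4 | 2 } -> 15/8
edge 6 of 15 (blue): { 0 1 3/2 7/4 15/8 | 2 } -> 31/16
edge 7 of 15 (red): { 0 1 3/2 7/4 15/8 | 31/16 2 } -> 61/32
edge 8 of 15 (blue): { 0 1 3/2 7/4 15/8 61/32 | 31/16 2 } -> 123/64
edge 9 of 15 (blue): { 0 1 3/2 7/4 15/8 61/32 123/64 | 31/16 2 } -> 247/128
edge 10 of 15 (red): { 0 1 3/2 7/4 15/8 61/32 123/64 | 247/128 31/16 2 } -> 493/256
edge 11 of 15 (red): { 0 1 3/2 7/4 15/8 61/32 123/64 | 493/256 247/128 31/16 2 } -> 985/512
edge 12 of 15 (red): { 0 1 3/2 7/4 15/8 61/32 123/64 | 985/512 493/256 247/128 31/16 2 } -> 1969/1024
edge 13 of 15 (blue): { 0 1 3/2 7/4 15/8 61/32 123/64 1969/1024 | 985/512 493/256 247/128 31/16 2 } -> 3939/2048
edge 14 of 15 (blue): { 0 1 3/2 7/4 15/8 61/32 123/64 1969/1024 3939/2048 | 985/512 493/256 247/128 31/16 2 } -> 7879/4096
edge 15 of 15 (blue): { 0 1 3/2 7/4 15/8 61/32 123/64 1969/1024 3939/2048 7879/4096 | 985/512 493/256 247/128 31/16 2 } -> 15759/8192

15759/8192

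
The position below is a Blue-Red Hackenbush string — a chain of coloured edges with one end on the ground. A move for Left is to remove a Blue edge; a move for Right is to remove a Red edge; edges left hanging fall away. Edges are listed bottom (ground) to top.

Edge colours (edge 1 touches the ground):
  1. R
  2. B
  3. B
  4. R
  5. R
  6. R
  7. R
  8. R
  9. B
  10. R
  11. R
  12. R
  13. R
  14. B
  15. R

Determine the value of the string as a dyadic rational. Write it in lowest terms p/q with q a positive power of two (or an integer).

-8059/16384

v(R) = { (no moves) | 0 } ⇒ -1
v(RB) = { -1 | 0 } ⇒ -1/2
v(RBB) = { -1, -1/2 | 0 } ⇒ -1/4
v(RBBR) = { -1, -1/2 | -1/4, 0 } ⇒ -3/8
v(RBBRR) = { -1, -1/2 | -3/8, -1/4, 0 } ⇒ -7/16
v(RBBRRR) = { -1, -1/2 | -7/16, -3/8, -1/4, 0 } ⇒ -15/32
v(RBBRRRR) = { -1, -1/2 | -15/32, -7/16, -3/8, -1/4, 0 } ⇒ -31/64
v(RBBRRRRR) = { -1, -1/2 | -31/64, -15/32, -7/16, -3/8, -1/4, 0 } ⇒ -63/128
v(RBBRRRRRB) = { -1, -1/2, -63/128 | -31/64, -15/32, -7/16, -3/8, -1/4, 0 } ⇒ -125/256
v(RBBRRRRRBR) = { -1, -1/2, -63/128 | -125/256, -31/64, -15/32, -7/16, -3/8, -1/4, 0 } ⇒ -251/512
v(RBBRRRRRBRR) = { -1, -1/2, -63/128 | -251/512, -125/256, -31/64, -15/32, -7/16, -3/8, -1/4, 0 } ⇒ -503/1024
v(RBBRRRRRBRRR) = { -1, -1/2, -63/128 | -503/1024, -251/512, -125/256, -31/64, -15/32, -7/16, -3/8, -1/4, 0 } ⇒ -1007/2048
v(RBBRRRRRBRRRR) = { -1, -1/2, -63/128 | -1007/2048, -503/1024, -251/512, -125/256, -31/64, -15/32, -7/16, -3/8, -1/4, 0 } ⇒ -2015/4096
v(RBBRRRRRBRRRRB) = { -1, -1/2, -63/128, -2015/4096 | -1007/2048, -503/1024, -251/512, -125/256, -31/64, -15/32, -7/16, -3/8, -1/4, 0 } ⇒ -4029/8192
v(RBBRRRRRBRRRRBR) = { -1, -1/2, -63/128, -2015/4096 | -4029/8192, -1007/2048, -503/1024, -251/512, -125/256, -31/64, -15/32, -7/16, -3/8, -1/4, 0 } ⇒ -8059/16384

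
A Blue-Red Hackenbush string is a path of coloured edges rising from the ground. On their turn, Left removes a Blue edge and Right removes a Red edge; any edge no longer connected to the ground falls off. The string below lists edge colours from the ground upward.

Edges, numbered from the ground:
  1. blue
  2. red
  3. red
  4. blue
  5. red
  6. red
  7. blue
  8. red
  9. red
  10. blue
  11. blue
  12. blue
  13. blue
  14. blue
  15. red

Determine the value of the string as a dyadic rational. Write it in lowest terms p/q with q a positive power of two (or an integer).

1 of 15 · b · max L 0 · min R +∞ so 1
2 of 15 · br · max L 0 · min R 1 so 1/2
3 of 15 · brr · max L 0 · min R 1/2 so 1/4
4 of 15 · brrb · max L 1/4 · min R 1/2 so 3/8
5 of 15 · brrbr · max L 1/4 · min R 3/8 so 5/16
6 of 15 · brrbrr · max L 1/4 · min R 5/16 so 9/32
7 of 15 · brrbrrb · max L 9/32 · min R 5/16 so 19/64
8 of 15 · brrbrrbr · max L 9/32 · min R 19/64 so 37/128
9 of 15 · brrbrrbrr · max L 9/32 · min R 37/128 so 73/256
10 of 15 · brrbrrbrrb · max L 73/256 · min R 37/128 so 147/512
11 of 15 · brrbrrbrrbb · max L 147/512 · min R 37/128 so 295/1024
12 of 15 · brrbrrbrrbbb · max L 295/1024 · min R 37/128 so 591/2048
13 of 15 · brrbrrbrrbbbb · max L 591/2048 · min R 37/128 so 1183/4096
14 of 15 · brrbrrbrrbbbbb · max L 1183/4096 · min R 37/128 so 2367/8192
15 of 15 · brrbrrbrrbbbbbr · max L 1183/4096 · min R 2367/8192 so 4733/16384

4733/16384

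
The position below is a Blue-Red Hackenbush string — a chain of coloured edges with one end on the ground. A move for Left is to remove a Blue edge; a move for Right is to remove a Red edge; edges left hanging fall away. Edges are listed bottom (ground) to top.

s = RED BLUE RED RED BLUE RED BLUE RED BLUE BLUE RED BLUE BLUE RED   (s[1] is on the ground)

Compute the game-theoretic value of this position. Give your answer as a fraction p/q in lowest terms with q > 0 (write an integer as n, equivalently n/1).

-6803/8192

Build G(s[:k]) for k = 1..14, string s = RED BLUE RED RED BLUE RED BLUE RED BLUE BLUE RED BLUE BLUE RED.
G_1 [R]  L=[·]  R=[0]  ⇒ -1
G_2 [RB]  L=[-1]  R=[0]  ⇒ -1/2
G_3 [RBR]  L=[-1]  R=[-1/2, 0]  ⇒ -3/4
G_4 [RBRR]  L=[-1]  R=[-3/4, -1/2, 0]  ⇒ -7/8
G_5 [RBRRB]  L=[-1, -7/8]  R=[-3/4, -1/2, 0]  ⇒ -13/16
G_6 [RBRRBR]  L=[-1, -7/8]  R=[-13/16, -3/4, -1/2, 0]  ⇒ -27/32
G_7 [RBRRBRB]  L=[-1, -7/8, -27/32]  R=[-13/16, -3/4, -1/2, 0]  ⇒ -53/64
G_8 [RBRRBRBR]  L=[-1, -7/8, -27/32]  R=[-53/64, -13/16, -3/4, -1/2, 0]  ⇒ -107/128
G_9 [RBRRBRBRB]  L=[-1, -7/8, -27/32, -107/128]  R=[-53/64, -13/16, -3/4, -1/2, 0]  ⇒ -213/256
G_10 [RBRRBRBRBB]  L=[-1, -7/8, -27/32, -107/128, -213/256]  R=[-53/64, -13/16, -3/4, -1/2, 0]  ⇒ -425/512
G_11 [RBRRBRBRBBR]  L=[-1, -7/8, -27/32, -107/128, -213/256]  R=[-425/512, -53/64, -13/16, -3/4, -1/2, 0]  ⇒ -851/1024
G_12 [RBRRBRBRBBRB]  L=[-1, -7/8, -27/32, -107/128, -213/256, -851/1024]  R=[-425/512, -53/64, -13/16, -3/4, -1/2, 0]  ⇒ -1701/2048
G_13 [RBRRBRBRBBRBB]  L=[-1, -7/8, -27/32, -107/128, -213/256, -851/1024, -1701/2048]  R=[-425/512, -53/64, -13/16, -3/4, -1/2, 0]  ⇒ -3401/4096
G_14 [RBRRBRBRBBRBBR]  L=[-1, -7/8, -27/32, -107/128, -213/256, -851/1024, -1701/2048]  R=[-3401/4096, -425/512, -53/64, -13/16, -3/4, -1/2, 0]  ⇒ -6803/8192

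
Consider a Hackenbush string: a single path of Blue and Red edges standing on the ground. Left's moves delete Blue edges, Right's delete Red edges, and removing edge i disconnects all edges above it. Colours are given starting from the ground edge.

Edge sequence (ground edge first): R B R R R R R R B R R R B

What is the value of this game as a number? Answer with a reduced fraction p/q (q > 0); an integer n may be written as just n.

-4061/4096

R: Left { ∅ }, Right { 0 } — simplest -1
RB: Left { -1 }, Right { 0 } — simplest -1/2
RBR: Left { -1 }, Right { -1/2,0 } — simplest -3/4
RBRR: Left { -1 }, Right { -3/4,-1/2,0 } — simplest -7/8
RBRRR: Left { -1 }, Right { -7/8,-3/4,-1/2,0 } — simplest -15/16
RBRRRR: Left { -1 }, Right { -15/16,-7/8,-3/4,-1/2,0 } — simplest -31/32
RBRRRRR: Left { -1 }, Right { -31/32,-15/16,-7/8,-3/4,-1/2,0 } — simplest -63/64
RBRRRRRR: Left { -1 }, Right { -63/64,-31/32,-15/16,-7/8,-3/4,-1/2,0 } — simplest -127/128
RBRRRRRRB: Left { -1,-127/128 }, Right { -63/64,-31/32,-15/16,-7/8,-3/4,-1/2,0 } — simplest -253/256
RBRRRRRRBR: Left { -1,-127/128 }, Right { -253/256,-63/64,-31/32,-15/16,-7/8,-3/4,-1/2,0 } — simplest -507/512
RBRRRRRRBRR: Left { -1,-127/128 }, Right { -507/512,-253/256,-63/64,-31/32,-15/16,-7/8,-3/4,-1/2,0 } — simplest -1015/1024
RBRRRRRRBRRR: Left { -1,-127/128 }, Right { -1015/1024,-507/512,-253/256,-63/64,-31/32,-15/16,-7/8,-3/4,-1/2,0 } — simplest -2031/2048
RBRRRRRRBRRRB: Left { -1,-127/128,-2031/2048 }, Right { -1015/1024,-507/512,-253/256,-63/64,-31/32,-15/16,-7/8,-3/4,-1/2,0 } — simplest -4061/4096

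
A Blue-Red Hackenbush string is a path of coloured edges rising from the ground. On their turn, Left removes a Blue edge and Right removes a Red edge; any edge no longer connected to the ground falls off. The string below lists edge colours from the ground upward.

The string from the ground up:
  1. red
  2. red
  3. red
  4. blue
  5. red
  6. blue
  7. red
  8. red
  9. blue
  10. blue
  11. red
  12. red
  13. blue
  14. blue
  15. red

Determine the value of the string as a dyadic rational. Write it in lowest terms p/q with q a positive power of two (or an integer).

-11059/4096

step 1: add red to get r; options L={ (no moves) } R={ 0 } => -1
step 2: add red to get rr; options L={ (no moves) } R={ -1,0 } => -2
step 3: add red to get rrr; options L={ (no moves) } R={ -2,-1,0 } => -3
step 4: add blue to get rrrb; options L={ -3 } R={ -2,-1,0 } => -5/2
step 5: add red to get rrrbr; options L={ -3 } R={ -5/2,-2,-1,0 } => -11/4
step 6: add blue to get rrrbrb; options L={ -3,-11/4 } R={ -5/2,-2,-1,0 } => -21/8
step 7: add red to get rrrbrbr; options L={ -3,-11/4 } R={ -21/8,-5/2,-2,-1,0 } => -43/16
step 8: add red to get rrrbrbrr; options L={ -3,-11/4 } R={ -43/16,-21/8,-5/2,-2,-1,0 } => -87/32
step 9: add blue to get rrrbrbrrb; options L={ -3,-11/4,-87/32 } R={ -43/16,-21/8,-5/2,-2,-1,0 } => -173/64
step 10: add blue to get rrrbrbrrbb; options L={ -3,-11/4,-87/32,-173/64 } R={ -43/16,-21/8,-5/2,-2,-1,0 } => -345/128
step 11: add red to get rrrbrbrrbbr; options L={ -3,-11/4,-87/32,-173/64 } R={ -345/128,-43/16,-21/8,-5/2,-2,-1,0 } => -691/256
step 12: add red to get rrrbrbrrbbrr; options L={ -3,-11/4,-87/32,-173/64 } R={ -691/256,-345/128,-43/16,-21/8,-5/2,-2,-1,0 } => -1383/512
step 13: add blue to get rrrbrbrrbbrrb; options L={ -3,-11/4,-87/32,-173/64,-1383/512 } R={ -691/256,-345/128,-43/16,-21/8,-5/2,-2,-1,0 } => -2765/1024
step 14: add blue to get rrrbrbrrbbrrbb; options L={ -3,-11/4,-87/32,-173/64,-1383/512,-2765/1024 } R={ -691/256,-345/128,-43/16,-21/8,-5/2,-2,-1,0 } => -5529/2048
step 15: add red to get rrrbrbrrbbrrbbr; options L={ -3,-11/4,-87/32,-173/64,-1383/512,-2765/1024 } R={ -5529/2048,-691/256,-345/128,-43/16,-21/8,-5/2,-2,-1,0 } => -11059/4096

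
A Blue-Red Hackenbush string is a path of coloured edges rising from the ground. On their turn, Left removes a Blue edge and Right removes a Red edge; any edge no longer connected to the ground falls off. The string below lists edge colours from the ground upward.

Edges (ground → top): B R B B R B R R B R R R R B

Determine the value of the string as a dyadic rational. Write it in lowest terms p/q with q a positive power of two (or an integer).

6723/8192

Recurse on prefixes of the 14-edge string B R B B R B R R B R R R R B:
B: Left { 0 }, Right { (no moves) } so simplest 1
BR: Left { 0 }, Right { 1 } so simplest 1/2
BRB: Left { 0, 1/2 }, Right { 1 } so simplest 3/4
BRBB: Left { 0, 1/2, 3/4 }, Right { 1 } so simplest 7/8
BRBBR: Left { 0, 1/2, 3/4 }, Right { 7/8, 1 } so simplest 13/16
BRBBRB: Left { 0, 1/2, 3/4, 13/16 }, Right { 7/8, 1 } so simplest 27/32
BRBBRBR: Left { 0, 1/2, 3/4, 13/16 }, Right { 27/32, 7/8, 1 } so simplest 53/64
BRBBRBRR: Left { 0, 1/2, 3/4, 13/16 }, Right { 53/64, 27/32, 7/8, 1 } so simplest 105/128
BRBBRBRRB: Left { 0, 1/2, 3/4, 13/16, 105/128 }, Right { 53/64, 27/32, 7/8, 1 } so simplest 211/256
BRBBRBRRBR: Left { 0, 1/2, 3/4, 13/16, 105/128 }, Right { 211/256, 53/64, 27/32, 7/8, 1 } so simplest 421/512
BRBBRBRRBRR: Left { 0, 1/2, 3/4, 13/16, 105/128 }, Right { 421/512, 211/256, 53/64, 27/32, 7/8, 1 } so simplest 841/1024
BRBBRBRRBRRR: Left { 0, 1/2, 3/4, 13/16, 105/128 }, Right { 841/1024, 421/512, 211/256, 53/64, 27/32, 7/8, 1 } so simplest 1681/2048
BRBBRBRRBRRRR: Left { 0, 1/2, 3/4, 13/16, 105/128 }, Right { 1681/2048, 841/1024, 421/512, 211/256, 53/64, 27/32, 7/8, 1 } so simplest 3361/4096
BRBBRBRRBRRRRB: Left { 0, 1/2, 3/4, 13/16, 105/128, 3361/4096 }, Right { 1681/2048, 841/1024, 421/512, 211/256, 53/64, 27/32, 7/8, 1 } so simplest 6723/8192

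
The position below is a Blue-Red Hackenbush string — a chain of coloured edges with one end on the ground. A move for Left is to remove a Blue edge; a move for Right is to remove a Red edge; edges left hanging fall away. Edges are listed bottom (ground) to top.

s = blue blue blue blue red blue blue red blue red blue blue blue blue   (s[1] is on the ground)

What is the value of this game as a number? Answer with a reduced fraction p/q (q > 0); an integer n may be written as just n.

step 1: add blue to get b; options L={ 0 } R={ (no moves) } gives 1
step 2: add blue to get bb; options L={ 0 1 } R={ (no moves) } gives 2
step 3: add blue to get bbb; options L={ 0 1 2 } R={ (no moves) } gives 3
step 4: add blue to get bbbb; options L={ 0 1 2 3 } R={ (no moves) } gives 4
step 5: add red to get bbbbr; options L={ 0 1 2 3 } R={ 4 } gives 7/2
step 6: add blue to get bbbbrb; options L={ 0 1 2 3 7/2 } R={ 4 } gives 15/4
step 7: add blue to get bbbbrbb; options L={ 0 1 2 3 7/2 15/4 } R={ 4 } gives 31/8
step 8: add red to get bbbbrbbr; options L={ 0 1 2 3 7/2 15/4 } R={ 31/8 4 } gives 61/16
step 9: add blue to get bbbbrbbrb; options L={ 0 1 2 3 7/2 15/4 61/16 } R={ 31/8 4 } gives 123/32
step 10: add red to get bbbbrbbrbr; options L={ 0 1 2 3 7/2 15/4 61/16 } R={ 123/32 31/8 4 } gives 245/64
step 11: add blue to get bbbbrbbrbrb; options L={ 0 1 2 3 7/2 15/4 61/16 245/64 } R={ 123/32 31/8 4 } gives 491/128
step 12: add blue to get bbbbrbbrbrbb; options L={ 0 1 2 3 7/2 15/4 61/16 245/64 491/128 } R={ 123/32 31/8 4 } gives 983/256
step 13: add blue to get bbbbrbbrbrbbb; options L={ 0 1 2 3 7/2 15/4 61/16 245/64 491/128 983/256 } R={ 123/32 31/8 4 } gives 1967/512
step 14: add blue to get bbbbrbbrbrbbbb; options L={ 0 1 2 3 7/2 15/4 61/16 245/64 491/128 983/256 1967/512 } R={ 123/32 31/8 4 } gives 3935/1024

3935/1024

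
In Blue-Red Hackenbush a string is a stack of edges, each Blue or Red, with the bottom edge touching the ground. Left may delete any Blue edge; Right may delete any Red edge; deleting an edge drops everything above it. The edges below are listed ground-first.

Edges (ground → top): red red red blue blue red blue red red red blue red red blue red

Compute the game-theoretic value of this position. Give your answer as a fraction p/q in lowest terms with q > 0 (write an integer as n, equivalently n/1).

-9691/4096

v(r) = { — | 0 } gives -1
v(rr) = { — | -1, 0 } gives -2
v(rrr) = { — | -2, -1, 0 } gives -3
v(rrrb) = { -3 | -2, -1, 0 } gives -5/2
v(rrrbb) = { -3, -5/2 | -2, -1, 0 } gives -9/4
v(rrrbbr) = { -3, -5/2 | -9/4, -2, -1, 0 } gives -19/8
v(rrrbbrb) = { -3, -5/2, -19/8 | -9/4, -2, -1, 0 } gives -37/16
v(rrrbbrbr) = { -3, -5/2, -19/8 | -37/16, -9/4, -2, -1, 0 } gives -75/32
v(rrrbbrbrr) = { -3, -5/2, -19/8 | -75/32, -37/16, -9/4, -2, -1, 0 } gives -151/64
v(rrrbbrbrrr) = { -3, -5/2, -19/8 | -151/64, -75/32, -37/16, -9/4, -2, -1, 0 } gives -303/128
v(rrrbbrbrrrb) = { -3, -5/2, -19/8, -303/128 | -151/64, -75/32, -37/16, -9/4, -2, -1, 0 } gives -605/256
v(rrrbbrbrrrbr) = { -3, -5/2, -19/8, -303/128 | -605/256, -151/64, -75/32, -37/16, -9/4, -2, -1, 0 } gives -1211/512
v(rrrbbrbrrrbrr) = { -3, -5/2, -19/8, -303/128 | -1211/512, -605/256, -151/64, -75/32, -37/16, -9/4, -2, -1, 0 } gives -2423/1024
v(rrrbbrbrrrbrrb) = { -3, -5/2, -19/8, -303/128, -2423/1024 | -1211/512, -605/256, -151/64, -75/32, -37/16, -9/4, -2, -1, 0 } gives -4845/2048
v(rrrbbrbrrrbrrbr) = { -3, -5/2, -19/8, -303/128, -2423/1024 | -4845/2048, -1211/512, -605/256, -151/64, -75/32, -37/16, -9/4, -2, -1, 0 } gives -9691/4096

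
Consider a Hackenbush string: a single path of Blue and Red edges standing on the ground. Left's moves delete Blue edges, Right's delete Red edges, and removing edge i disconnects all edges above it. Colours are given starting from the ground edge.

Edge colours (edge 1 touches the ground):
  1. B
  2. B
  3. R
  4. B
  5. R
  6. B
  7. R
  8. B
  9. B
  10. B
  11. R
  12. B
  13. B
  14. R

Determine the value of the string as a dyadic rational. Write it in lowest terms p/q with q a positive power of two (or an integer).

Build G(s[:k]) for k = 1..14, string s = B B R B R B R B B B R B B R.
G(B) = { 0 | ∅ } => 1
G(BB) = { 0 1 | ∅ } => 2
G(BBR) = { 0 1 | 2 } => 3/2
G(BBRB) = { 0 1 3/2 | 2 } => 7/4
G(BBRBR) = { 0 1 3/2 | 7/4 2 } => 13/8
G(BBRBRB) = { 0 1 3/2 13/8 | 7/4 2 } => 27/16
G(BBRBRBR) = { 0 1 3/2 13/8 | 27/16 7/4 2 } => 53/32
G(BBRBRBRB) = { 0 1 3/2 13/8 53/32 | 27/16 7/4 2 } => 107/64
G(BBRBRBRBB) = { 0 1 3/2 13/8 53/32 107/64 | 27/16 7/4 2 } => 215/128
G(BBRBRBRBBB) = { 0 1 3/2 13/8 53/32 107/64 215/128 | 27/16 7/4 2 } => 431/256
G(BBRBRBRBBBR) = { 0 1 3/2 13/8 53/32 107/64 215/128 | 431/256 27/16 7/4 2 } => 861/512
G(BBRBRBRBBBRB) = { 0 1 3/2 13/8 53/32 107/64 215/128 861/512 | 431/256 27/16 7/4 2 } => 1723/1024
G(BBRBRBRBBBRBB) = { 0 1 3/2 13/8 53/32 107/64 215/128 861/512 1723/1024 | 431/256 27/16 7/4 2 } => 3447/2048
G(BBRBRBRBBBRBBR) = { 0 1 3/2 13/8 53/32 107/64 215/128 861/512 1723/1024 | 3447/2048 431/256 27/16 7/4 2 } => 6893/4096

6893/4096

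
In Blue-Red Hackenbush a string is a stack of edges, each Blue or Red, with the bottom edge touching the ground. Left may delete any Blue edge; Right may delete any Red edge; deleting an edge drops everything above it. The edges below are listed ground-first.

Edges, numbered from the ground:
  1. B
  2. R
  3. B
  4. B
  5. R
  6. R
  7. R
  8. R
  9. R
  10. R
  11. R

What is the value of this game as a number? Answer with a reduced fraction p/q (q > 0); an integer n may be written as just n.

edge 1 of 11 (B): { 0 | · } -> 1
edge 2 of 11 (R): { 0 | 1 } -> 1/2
edge 3 of 11 (B): { 0 1/2 | 1 } -> 3/4
edge 4 of 11 (B): { 0 1/2 3/4 | 1 } -> 7/8
edge 5 of 11 (R): { 0 1/2 3/4 | 7/8 1 } -> 13/16
edge 6 of 11 (R): { 0 1/2 3/4 | 13/16 7/8 1 } -> 25/32
edge 7 of 11 (R): { 0 1/2 3/4 | 25/32 13/16 7/8 1 } -> 49/64
edge 8 of 11 (R): { 0 1/2 3/4 | 49/64 25/32 13/16 7/8 1 } -> 97/128
edge 9 of 11 (R): { 0 1/2 3/4 | 97/128 49/64 25/32 13/16 7/8 1 } -> 193/256
edge 10 of 11 (R): { 0 1/2 3/4 | 193/256 97/128 49/64 25/32 13/16 7/8 1 } -> 385/512
edge 11 of 11 (R): { 0 1/2 3/4 | 385/512 193/256 97/128 49/64 25/32 13/16 7/8 1 } -> 769/1024

769/1024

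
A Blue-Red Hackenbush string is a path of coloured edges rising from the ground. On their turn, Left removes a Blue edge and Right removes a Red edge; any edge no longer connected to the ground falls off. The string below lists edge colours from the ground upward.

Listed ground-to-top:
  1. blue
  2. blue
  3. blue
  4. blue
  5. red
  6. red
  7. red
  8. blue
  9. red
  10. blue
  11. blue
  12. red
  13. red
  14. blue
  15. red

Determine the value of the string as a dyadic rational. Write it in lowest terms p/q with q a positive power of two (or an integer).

1 of 15 · b · max L 0 · min R +∞ => 1
2 of 15 · bb · max L 1 · min R +∞ => 2
3 of 15 · bbb · max L 2 · min R +∞ => 3
4 of 15 · bbbb · max L 3 · min R +∞ => 4
5 of 15 · bbbbr · max L 3 · min R 4 => 7/2
6 of 15 · bbbbrr · max L 3 · min R 7/2 => 13/4
7 of 15 · bbbbrrr · max L 3 · min R 13/4 => 25/8
8 of 15 · bbbbrrrb · max L 25/8 · min R 13/4 => 51/16
9 of 15 · bbbbrrrbr · max L 25/8 · min R 51/16 => 101/32
10 of 15 · bbbbrrrbrb · max L 101/32 · min R 51/16 => 203/64
11 of 15 · bbbbrrrbrbb · max L 203/64 · min R 51/16 => 407/128
12 of 15 · bbbbrrrbrbbr · max L 203/64 · min R 407/128 => 813/256
13 of 15 · bbbbrrrbrbbrr · max L 203/64 · min R 813/256 => 1625/512
14 of 15 · bbbbrrrbrbbrrb · max L 1625/512 · min R 813/256 => 3251/1024
15 of 15 · bbbbrrrbrbbrrbr · max L 1625/512 · min R 3251/1024 => 6501/2048

6501/2048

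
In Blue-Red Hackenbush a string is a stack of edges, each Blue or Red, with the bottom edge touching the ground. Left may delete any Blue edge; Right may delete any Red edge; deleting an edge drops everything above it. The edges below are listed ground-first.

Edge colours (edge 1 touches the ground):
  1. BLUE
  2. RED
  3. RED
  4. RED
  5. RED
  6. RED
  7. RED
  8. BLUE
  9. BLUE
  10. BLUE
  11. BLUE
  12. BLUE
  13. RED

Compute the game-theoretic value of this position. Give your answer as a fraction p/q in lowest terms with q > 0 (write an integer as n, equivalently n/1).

125/4096

Prefix values for BLUE RED RED RED RED RED RED BLUE BLUE BLUE BLUE BLUE RED via {L|R} + simplicity:
val_1 [B]  L=[0]  R=[none]  => 1
val_2 [BR]  L=[0]  R=[1]  => 1/2
val_3 [BRR]  L=[0]  R=[1/2,1]  => 1/4
val_4 [BRRR]  L=[0]  R=[1/4,1/2,1]  => 1/8
val_5 [BRRRR]  L=[0]  R=[1/8,1/4,1/2,1]  => 1/16
val_6 [BRRRRR]  L=[0]  R=[1/16,1/8,1/4,1/2,1]  => 1/32
val_7 [BRRRRRR]  L=[0]  R=[1/32,1/16,1/8,1/4,1/2,1]  => 1/64
val_8 [BRRRRRRB]  L=[0,1/64]  R=[1/32,1/16,1/8,1/4,1/2,1]  => 3/128
val_9 [BRRRRRRBB]  L=[0,1/64,3/128]  R=[1/32,1/16,1/8,1/4,1/2,1]  => 7/256
val_10 [BRRRRRRBBB]  L=[0,1/64,3/128,7/256]  R=[1/32,1/16,1/8,1/4,1/2,1]  => 15/512
val_11 [BRRRRRRBBBB]  L=[0,1/64,3/128,7/256,15/512]  R=[1/32,1/16,1/8,1/4,1/2,1]  => 31/1024
val_12 [BRRRRRRBBBBB]  L=[0,1/64,3/128,7/256,15/512,31/1024]  R=[1/32,1/16,1/8,1/4,1/2,1]  => 63/2048
val_13 [BRRRRRRBBBBBR]  L=[0,1/64,3/128,7/256,15/512,31/1024]  R=[63/2048,1/32,1/16,1/8,1/4,1/2,1]  => 125/4096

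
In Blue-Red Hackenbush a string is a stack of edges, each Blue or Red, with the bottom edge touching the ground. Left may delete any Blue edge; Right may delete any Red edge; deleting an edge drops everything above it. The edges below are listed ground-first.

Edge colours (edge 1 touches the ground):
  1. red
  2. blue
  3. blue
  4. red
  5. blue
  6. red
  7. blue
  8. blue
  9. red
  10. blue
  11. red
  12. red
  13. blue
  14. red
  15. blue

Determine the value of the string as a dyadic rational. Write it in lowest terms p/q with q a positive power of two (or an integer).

Build G(s[:k]) for k = 1..15, string s = red blue blue red blue red blue blue red blue red red blue red blue.
G_1 [r]  L=[·]  R=[0]  gives -1
G_2 [rb]  L=[-1]  R=[0]  gives -1/2
G_3 [rbb]  L=[-1; -1/2]  R=[0]  gives -1/4
G_4 [rbbr]  L=[-1; -1/2]  R=[-1/4; 0]  gives -3/8
G_5 [rbbrb]  L=[-1; -1/2; -3/8]  R=[-1/4; 0]  gives -5/16
G_6 [rbbrbr]  L=[-1; -1/2; -3/8]  R=[-5/16; -1/4; 0]  gives -11/32
G_7 [rbbrbrb]  L=[-1; -1/2; -3/8; -11/32]  R=[-5/16; -1/4; 0]  gives -21/64
G_8 [rbbrbrbb]  L=[-1; -1/2; -3/8; -11/32; -21/64]  R=[-5/16; -1/4; 0]  gives -41/128
G_9 [rbbrbrbbr]  L=[-1; -1/2; -3/8; -11/32; -21/64]  R=[-41/128; -5/16; -1/4; 0]  gives -83/256
G_10 [rbbrbrbbrb]  L=[-1; -1/2; -3/8; -11/32; -21/64; -83/256]  R=[-41/128; -5/16; -1/4; 0]  gives -165/512
G_11 [rbbrbrbbrbr]  L=[-1; -1/2; -3/8; -11/32; -21/64; -83/256]  R=[-165/512; -41/128; -5/16; -1/4; 0]  gives -331/1024
G_12 [rbbrbrbbrbrr]  L=[-1; -1/2; -3/8; -11/32; -21/64; -83/256]  R=[-331/1024; -165/512; -41/128; -5/16; -1/4; 0]  gives -663/2048
G_13 [rbbrbrbbrbrrb]  L=[-1; -1/2; -3/8; -11/32; -21/64; -83/256; -663/2048]  R=[-331/1024; -165/512; -41/128; -5/16; -1/4; 0]  gives -1325/4096
G_14 [rbbrbrbbrbrrbr]  L=[-1; -1/2; -3/8; -11/32; -21/64; -83/256; -663/2048]  R=[-1325/4096; -331/1024; -165/512; -41/128; -5/16; -1/4; 0]  gives -2651/8192
G_15 [rbbrbrbbrbrrbrb]  L=[-1; -1/2; -3/8; -11/32; -21/64; -83/256; -663/2048; -2651/8192]  R=[-1325/4096; -331/1024; -165/512; -41/128; -5/16; -1/4; 0]  gives -5301/16384

-5301/16384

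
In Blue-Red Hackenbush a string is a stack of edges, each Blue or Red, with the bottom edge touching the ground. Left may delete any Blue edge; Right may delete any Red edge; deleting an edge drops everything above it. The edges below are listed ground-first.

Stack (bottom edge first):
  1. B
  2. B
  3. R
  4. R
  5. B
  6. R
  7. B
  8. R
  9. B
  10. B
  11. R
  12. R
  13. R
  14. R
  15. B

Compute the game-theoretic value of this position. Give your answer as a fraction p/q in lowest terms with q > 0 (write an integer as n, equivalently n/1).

Recurse on prefixes of the 15-edge string B B R R B R B R B B R R R R B:
edge 1 of 15 (B): { 0 | ∅ } gives 1
edge 2 of 15 (B): { 0 1 | ∅ } gives 2
edge 3 of 15 (R): { 0 1 | 2 } gives 3/2
edge 4 of 15 (R): { 0 1 | 3/2 2 } gives 5/4
edge 5 of 15 (B): { 0 1 5/4 | 3/2 2 } gives 11/8
edge 6 of 15 (R): { 0 1 5/4 | 11/8 3/2 2 } gives 21/16
edge 7 of 15 (B): { 0 1 5/4 21/16 | 11/8 3/2 2 } gives 43/32
edge 8 of 15 (R): { 0 1 5/4 21/16 | 43/32 11/8 3/2 2 } gives 85/64
edge 9 of 15 (B): { 0 1 5/4 21/16 85/64 | 43/32 11/8 3/2 2 } gives 171/128
edge 10 of 15 (B): { 0 1 5/4 21/16 85/64 171/128 | 43/32 11/8 3/2 2 } gives 343/256
edge 11 of 15 (R): { 0 1 5/4 21/16 85/64 171/128 | 343/256 43/32 11/8 3/2 2 } gives 685/512
edge 12 of 15 (R): { 0 1 5/4 21/16 85/64 171/128 | 685/512 343/256 43/32 11/8 3/2 2 } gives 1369/1024
edge 13 of 15 (R): { 0 1 5/4 21/16 85/64 171/128 | 1369/1024 685/512 343/256 43/32 11/8 3/2 2 } gives 2737/2048
edge 14 of 15 (R): { 0 1 5/4 21/16 85/64 171/128 | 2737/2048 1369/1024 685/512 343/256 43/32 11/8 3/2 2 } gives 5473/4096
edge 15 of 15 (B): { 0 1 5/4 21/16 85/64 171/128 5473/4096 | 2737/2048 1369/1024 685/512 343/256 43/32 11/8 3/2 2 } gives 10947/8192

10947/8192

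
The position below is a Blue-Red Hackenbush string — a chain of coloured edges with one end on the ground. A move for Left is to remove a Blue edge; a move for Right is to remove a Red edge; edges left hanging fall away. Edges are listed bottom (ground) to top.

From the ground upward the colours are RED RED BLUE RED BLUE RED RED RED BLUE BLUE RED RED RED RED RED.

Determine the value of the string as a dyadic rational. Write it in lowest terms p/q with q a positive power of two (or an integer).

Prefix values for RED RED BLUE RED BLUE RED RED RED BLUE BLUE RED RED RED RED RED via {L|R} + simplicity:
value_1 [R]  L=[·]  R=[0]  ⇒ -1
value_2 [RR]  L=[·]  R=[-1 0]  ⇒ -2
value_3 [RRB]  L=[-2]  R=[-1 0]  ⇒ -3/2
value_4 [RRBR]  L=[-2]  R=[-3/2 -1 0]  ⇒ -7/4
value_5 [RRBRB]  L=[-2 -7/4]  R=[-3/2 -1 0]  ⇒ -13/8
value_6 [RRBRBR]  L=[-2 -7/4]  R=[-13/8 -3/2 -1 0]  ⇒ -27/16
value_7 [RRBRBRR]  L=[-2 -7/4]  R=[-27/16 -13/8 -3/2 -1 0]  ⇒ -55/32
value_8 [RRBRBRRR]  L=[-2 -7/4]  R=[-55/32 -27/16 -13/8 -3/2 -1 0]  ⇒ -111/64
value_9 [RRBRBRRRB]  L=[-2 -7/4 -111/64]  R=[-55/32 -27/16 -13/8 -3/2 -1 0]  ⇒ -221/128
value_10 [RRBRBRRRBB]  L=[-2 -7/4 -111/64 -221/128]  R=[-55/32 -27/16 -13/8 -3/2 -1 0]  ⇒ -441/256
value_11 [RRBRBRRRBBR]  L=[-2 -7/4 -111/64 -221/128]  R=[-441/256 -55/32 -27/16 -13/8 -3/2 -1 0]  ⇒ -883/512
value_12 [RRBRBRRRBBRR]  L=[-2 -7/4 -111/64 -221/128]  R=[-883/512 -441/256 -55/32 -27/16 -13/8 -3/2 -1 0]  ⇒ -1767/1024
value_13 [RRBRBRRRBBRRR]  L=[-2 -7/4 -111/64 -221/128]  R=[-1767/1024 -883/512 -441/256 -55/32 -27/16 -13/8 -3/2 -1 0]  ⇒ -3535/2048
value_14 [RRBRBRRRBBRRRR]  L=[-2 -7/4 -111/64 -221/128]  R=[-3535/2048 -1767/1024 -883/512 -441/256 -55/32 -27/16 -13/8 -3/2 -1 0]  ⇒ -7071/4096
value_15 [RRBRBRRRBBRRRRR]  L=[-2 -7/4 -111/64 -221/128]  R=[-7071/4096 -3535/2048 -1767/1024 -883/512 -441/256 -55/32 -27/16 -13/8 -3/2 -1 0]  ⇒ -14143/8192

-14143/8192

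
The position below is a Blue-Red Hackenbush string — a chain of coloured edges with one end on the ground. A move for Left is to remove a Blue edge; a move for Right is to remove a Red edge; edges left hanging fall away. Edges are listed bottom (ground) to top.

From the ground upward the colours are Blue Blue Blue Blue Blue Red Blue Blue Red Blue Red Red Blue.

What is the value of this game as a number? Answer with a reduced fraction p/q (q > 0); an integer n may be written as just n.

g(B) = { 0 | ∅ } ⇒ 1
g(BB) = { 0 1 | ∅ } ⇒ 2
g(BBB) = { 0 1 2 | ∅ } ⇒ 3
g(BBBB) = { 0 1 2 3 | ∅ } ⇒ 4
g(BBBBB) = { 0 1 2 3 4 | ∅ } ⇒ 5
g(BBBBBR) = { 0 1 2 3 4 | 5 } ⇒ 9/2
g(BBBBBRB) = { 0 1 2 3 4 9/2 | 5 } ⇒ 19/4
g(BBBBBRBB) = { 0 1 2 3 4 9/2 19/4 | 5 } ⇒ 39/8
g(BBBBBRBBR) = { 0 1 2 3 4 9/2 19/4 | 39/8 5 } ⇒ 77/16
g(BBBBBRBBRB) = { 0 1 2 3 4 9/2 19/4 77/16 | 39/8 5 } ⇒ 155/32
g(BBBBBRBBRBR) = { 0 1 2 3 4 9/2 19/4 77/16 | 155/32 39/8 5 } ⇒ 309/64
g(BBBBBRBBRBRR) = { 0 1 2 3 4 9/2 19/4 77/16 | 309/64 155/32 39/8 5 } ⇒ 617/128
g(BBBBBRBBRBRRB) = { 0 1 2 3 4 9/2 19/4 77/16 617/128 | 309/64 155/32 39/8 5 } ⇒ 1235/256

1235/256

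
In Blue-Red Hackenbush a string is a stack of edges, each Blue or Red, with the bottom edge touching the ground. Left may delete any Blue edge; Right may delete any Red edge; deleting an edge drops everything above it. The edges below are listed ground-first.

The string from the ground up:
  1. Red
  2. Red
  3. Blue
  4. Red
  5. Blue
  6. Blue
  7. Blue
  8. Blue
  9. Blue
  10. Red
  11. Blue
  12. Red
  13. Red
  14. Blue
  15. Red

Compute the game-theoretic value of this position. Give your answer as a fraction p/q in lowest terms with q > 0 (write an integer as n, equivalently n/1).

Recurse on prefixes of the 15-edge string Red Red Blue Red Blue Blue Blue Blue Blue Red Blue Red Red Blue Red:
R: Left { · }, Right { 0 } ⇒ simplest -1
RR: Left { · }, Right { -1 0 } ⇒ simplest -2
RRB: Left { -2 }, Right { -1 0 } ⇒ simplest -3/2
RRBR: Left { -2 }, Right { -3/2 -1 0 } ⇒ simplest -7/4
RRBRB: Left { -2 -7/4 }, Right { -3/2 -1 0 } ⇒ simplest -13/8
RRBRBB: Left { -2 -7/4 -13/8 }, Right { -3/2 -1 0 } ⇒ simplest -25/16
RRBRBBB: Left { -2 -7/4 -13/8 -25/16 }, Right { -3/2 -1 0 } ⇒ simplest -49/32
RRBRBBBB: Left { -2 -7/4 -13/8 -25/16 -49/32 }, Right { -3/2 -1 0 } ⇒ simplest -97/64
RRBRBBBBB: Left { -2 -7/4 -13/8 -25/16 -49/32 -97/64 }, Right { -3/2 -1 0 } ⇒ simplest -193/128
RRBRBBBBBR: Left { -2 -7/4 -13/8 -25/16 -49/32 -97/64 }, Right { -193/128 -3/2 -1 0 } ⇒ simplest -387/256
RRBRBBBBBRB: Left { -2 -7/4 -13/8 -25/16 -49/32 -97/64 -387/256 }, Right { -193/128 -3/2 -1 0 } ⇒ simplest -773/512
RRBRBBBBBRBR: Left { -2 -7/4 -13/8 -25/16 -49/32 -97/64 -387/256 }, Right { -773/512 -193/128 -3/2 -1 0 } ⇒ simplest -1547/1024
RRBRBBBBBRBRR: Left { -2 -7/4 -13/8 -25/16 -49/32 -97/64 -387/256 }, Right { -1547/1024 -773/512 -193/128 -3/2 -1 0 } ⇒ simplest -3095/2048
RRBRBBBBBRBRRB: Left { -2 -7/4 -13/8 -25/16 -49/32 -97/64 -387/256 -3095/2048 }, Right { -1547/1024 -773/512 -193/128 -3/2 -1 0 } ⇒ simplest -6189/4096
RRBRBBBBBRBRRBR: Left { -2 -7/4 -13/8 -25/16 -49/32 -97/64 -387/256 -3095/2048 }, Right { -6189/4096 -1547/1024 -773/512 -193/128 -3/2 -1 0 } ⇒ simplest -12379/8192

-12379/8192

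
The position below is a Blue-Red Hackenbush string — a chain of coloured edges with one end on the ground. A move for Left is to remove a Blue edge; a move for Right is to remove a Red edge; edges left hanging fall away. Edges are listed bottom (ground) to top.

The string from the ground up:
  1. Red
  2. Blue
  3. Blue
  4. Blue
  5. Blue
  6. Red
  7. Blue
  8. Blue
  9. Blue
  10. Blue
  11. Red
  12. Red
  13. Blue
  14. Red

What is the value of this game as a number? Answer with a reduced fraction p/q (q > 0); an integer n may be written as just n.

-539/8192

1 of 14 · R · max L −∞ · min R 0 gives -1
2 of 14 · RB · max L -1 · min R 0 gives -1/2
3 of 14 · RBB · max L -1/2 · min R 0 gives -1/4
4 of 14 · RBBB · max L -1/4 · min R 0 gives -1/8
5 of 14 · RBBBB · max L -1/8 · min R 0 gives -1/16
6 of 14 · RBBBBR · max L -1/8 · min R -1/16 gives -3/32
7 of 14 · RBBBBRB · max L -3/32 · min R -1/16 gives -5/64
8 of 14 · RBBBBRBB · max L -5/64 · min R -1/16 gives -9/128
9 of 14 · RBBBBRBBB · max L -9/128 · min R -1/16 gives -17/256
10 of 14 · RBBBBRBBBB · max L -17/256 · min R -1/16 gives -33/512
11 of 14 · RBBBBRBBBBR · max L -17/256 · min R -33/512 gives -67/1024
12 of 14 · RBBBBRBBBBRR · max L -17/256 · min R -67/1024 gives -135/2048
13 of 14 · RBBBBRBBBBRRB · max L -135/2048 · min R -67/1024 gives -269/4096
14 of 14 · RBBBBRBBBBRRBR · max L -135/2048 · min R -269/4096 gives -539/8192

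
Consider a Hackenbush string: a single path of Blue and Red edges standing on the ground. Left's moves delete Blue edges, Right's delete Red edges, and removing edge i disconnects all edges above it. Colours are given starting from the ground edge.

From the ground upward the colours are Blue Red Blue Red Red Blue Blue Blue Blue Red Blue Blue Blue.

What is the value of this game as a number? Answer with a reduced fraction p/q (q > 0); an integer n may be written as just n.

value(B) = { 0 | · } = 1
value(BR) = { 0 | 1 } = 1/2
value(BRB) = { 0 1/2 | 1 } = 3/4
value(BRBR) = { 0 1/2 | 3/4 1 } = 5/8
value(BRBRR) = { 0 1/2 | 5/8 3/4 1 } = 9/16
value(BRBRRB) = { 0 1/2 9/16 | 5/8 3/4 1 } = 19/32
value(BRBRRBB) = { 0 1/2 9/16 19/32 | 5/8 3/4 1 } = 39/64
value(BRBRRBBB) = { 0 1/2 9/16 19/32 39/64 | 5/8 3/4 1 } = 79/128
value(BRBRRBBBB) = { 0 1/2 9/16 19/32 39/64 79/128 | 5/8 3/4 1 } = 159/256
value(BRBRRBBBBR) = { 0 1/2 9/16 19/32 39/64 79/128 | 159/256 5/8 3/4 1 } = 317/512
value(BRBRRBBBBRB) = { 0 1/2 9/16 19/32 39/64 79/128 317/512 | 159/256 5/8 3/4 1 } = 635/1024
value(BRBRRBBBBRBB) = { 0 1/2 9/16 19/32 39/64 79/128 317/512 635/1024 | 159/256 5/8 3/4 1 } = 1271/2048
value(BRBRRBBBBRBBB) = { 0 1/2 9/16 19/32 39/64 79/128 317/512 635/1024 1271/2048 | 159/256 5/8 3/4 1 } = 2543/4096

2543/4096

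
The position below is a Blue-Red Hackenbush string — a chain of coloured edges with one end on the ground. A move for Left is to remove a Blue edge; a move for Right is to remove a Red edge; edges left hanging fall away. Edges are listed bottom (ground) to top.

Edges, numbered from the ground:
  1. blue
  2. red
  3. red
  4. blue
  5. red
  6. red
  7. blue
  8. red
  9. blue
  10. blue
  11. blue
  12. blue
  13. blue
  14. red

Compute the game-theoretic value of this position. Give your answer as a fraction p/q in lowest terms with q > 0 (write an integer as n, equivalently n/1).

2429/8192

step 1: add blue to get b; options L={ 0 } R={ (no moves) } → 1
step 2: add red to get br; options L={ 0 } R={ 1 } → 1/2
step 3: add red to get brr; options L={ 0 } R={ 1/2; 1 } → 1/4
step 4: add blue to get brrb; options L={ 0; 1/4 } R={ 1/2; 1 } → 3/8
step 5: add red to get brrbr; options L={ 0; 1/4 } R={ 3/8; 1/2; 1 } → 5/16
step 6: add red to get brrbrr; options L={ 0; 1/4 } R={ 5/16; 3/8; 1/2; 1 } → 9/32
step 7: add blue to get brrbrrb; options L={ 0; 1/4; 9/32 } R={ 5/16; 3/8; 1/2; 1 } → 19/64
step 8: add red to get brrbrrbr; options L={ 0; 1/4; 9/32 } R={ 19/64; 5/16; 3/8; 1/2; 1 } → 37/128
step 9: add blue to get brrbrrbrb; options L={ 0; 1/4; 9/32; 37/128 } R={ 19/64; 5/16; 3/8; 1/2; 1 } → 75/256
step 10: add blue to get brrbrrbrbb; options L={ 0; 1/4; 9/32; 37/128; 75/256 } R={ 19/64; 5/16; 3/8; 1/2; 1 } → 151/512
step 11: add blue to get brrbrrbrbbb; options L={ 0; 1/4; 9/32; 37/128; 75/256; 151/512 } R={ 19/64; 5/16; 3/8; 1/2; 1 } → 303/1024
step 12: add blue to get brrbrrbrbbbb; options L={ 0; 1/4; 9/32; 37/128; 75/256; 151/512; 303/1024 } R={ 19/64; 5/16; 3/8; 1/2; 1 } → 607/2048
step 13: add blue to get brrbrrbrbbbbb; options L={ 0; 1/4; 9/32; 37/128; 75/256; 151/512; 303/1024; 607/2048 } R={ 19/64; 5/16; 3/8; 1/2; 1 } → 1215/4096
step 14: add red to get brrbrrbrbbbbbr; options L={ 0; 1/4; 9/32; 37/128; 75/256; 151/512; 303/1024; 607/2048 } R={ 1215/4096; 19/64; 5/16; 3/8; 1/2; 1 } → 2429/8192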